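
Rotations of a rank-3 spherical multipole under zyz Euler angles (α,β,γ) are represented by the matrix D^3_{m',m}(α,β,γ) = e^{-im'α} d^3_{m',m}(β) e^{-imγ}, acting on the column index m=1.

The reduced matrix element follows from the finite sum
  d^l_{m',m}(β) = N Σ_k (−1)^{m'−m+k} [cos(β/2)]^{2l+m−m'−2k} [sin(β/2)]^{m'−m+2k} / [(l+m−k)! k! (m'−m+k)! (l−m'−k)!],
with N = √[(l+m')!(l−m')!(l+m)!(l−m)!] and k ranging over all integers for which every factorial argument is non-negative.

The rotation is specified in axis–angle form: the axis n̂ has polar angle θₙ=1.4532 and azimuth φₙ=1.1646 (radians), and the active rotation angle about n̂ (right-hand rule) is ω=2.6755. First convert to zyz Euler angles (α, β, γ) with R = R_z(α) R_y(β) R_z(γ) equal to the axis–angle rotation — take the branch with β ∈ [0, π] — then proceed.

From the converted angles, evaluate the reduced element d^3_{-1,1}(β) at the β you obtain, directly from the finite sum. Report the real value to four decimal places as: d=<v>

Axis–angle → zyz. n̂ = (sinθₙcosφₙ, sinθₙsinφₙ, cosθₙ) = (+0.392389, +0.912286, +0.117325), ω = 2.6755.
R = I cosω + sinω [n̂]ₓ + (1−cosω) n̂n̂ᵀ gives
  R = [-0.601816, +0.625032, +0.497144; +0.730484, +0.682423, +0.026312; -0.322817, +0.378991, -0.867269]
β = atan2(√(R₁₃²+R₂₃²), R₃₃) = 2.620486; α = atan2(R₂₃, R₁₃) mod 2π = 0.052877; γ = atan2(R₃₂, −R₃₁) mod 2π = 0.865270
d^3_{-1,1}(β=2.6205) via the finite sum:
With c≡cos(β/2)=0.257615 and s≡sin(β/2)=0.966248, N=[2·24·24·2]^{1/2}=48.000000
The bounds max(0,m−m')=2 and min(l+m,l−m')=4 give 3 terms
  k=2: (−1)^0·48.0000/(8)·0.2576^4·0.9662^2 = +0.024673
  k=3: (−1)^1·48.0000/(6)·0.2576^2·0.9662^4 = -0.462793
  k=4: (−1)^2·48.0000/(48)·0.2576^0·0.9662^6 = +0.813824
d^3_{-1,1}(2.6205) = +0.024673 -0.462793 +0.813824 = +0.375704

d=0.3757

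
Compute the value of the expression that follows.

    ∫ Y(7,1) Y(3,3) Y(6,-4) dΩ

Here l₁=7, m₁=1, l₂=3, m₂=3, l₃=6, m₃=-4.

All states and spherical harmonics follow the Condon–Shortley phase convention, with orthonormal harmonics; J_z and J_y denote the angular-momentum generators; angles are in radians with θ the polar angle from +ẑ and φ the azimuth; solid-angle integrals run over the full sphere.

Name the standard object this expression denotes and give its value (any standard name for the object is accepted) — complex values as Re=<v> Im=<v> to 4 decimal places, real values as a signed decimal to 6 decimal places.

Gaunt coefficient, +0.086279

This is a Gaunt coefficient — the integral of a triple product of spherical harmonics over the sphere.
Rules hold: Σm=0, L=16 even, 4≤6≤10.
N = 15·7·13 = 1365
Δ = 4!·10!·2!/17! = 1/2042040
Racah Σ t=1..3: t=1:−1/207360 t=2:+1/57600 t=3:−1/207360 = 1/129600
⇒ 3j(7 3 6; 0 0 0)² = 168/12155, sgn +1
Racah Σ t=4..4: t=4:+1/3870720 = 1/3870720
⇒ 3j(7 3 6; 1 3 -4)² = 675/136136, sgn +1
4πI² = N·(3j₀)²·(3jₘ)² = 42525/454597
I = +1·√(0.0935444/4π) = 0.08627877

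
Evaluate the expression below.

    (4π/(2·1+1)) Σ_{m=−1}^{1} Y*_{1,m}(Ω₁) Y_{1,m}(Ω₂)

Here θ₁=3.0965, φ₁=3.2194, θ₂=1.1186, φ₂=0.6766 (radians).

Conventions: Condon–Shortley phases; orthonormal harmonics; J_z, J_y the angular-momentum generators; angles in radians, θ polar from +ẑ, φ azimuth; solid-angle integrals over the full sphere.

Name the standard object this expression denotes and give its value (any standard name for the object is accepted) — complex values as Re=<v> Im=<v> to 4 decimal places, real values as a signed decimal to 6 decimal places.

Legendre polynomial (addition theorem), -0.469990

This sum is the spherical-harmonic addition theorem: it equals the Legendre polynomial P_l(cos γ) of the angle γ between the two directions.
Expand P_1 via completeness: Σ_{m} conj(Y_{1,m}) at Ω₁ times Y_{1,m} at Ω₂ —
  m=-1: (-0.015527, -0.001211) × (0.242308, -0.194586) = (-0.003998, 0.002728)  (running Σ = (-0.003998, 0.002728))
  m=0: (-0.488106, -0.000000) × (0.213491, 0.000000) = (-0.104206, -0.000000)  (running Σ = (-0.108204, 0.002728))
  m=1: (0.015527, -0.001211) × (-0.242308, -0.194586) = (-0.003998, -0.002728)  (running Σ = (-0.112202, 0.000000))
Total Σ_m = (-0.112202, 0.000000). Multiply by 4.188790: (-0.469990, 0.000000). P_1(cos γ) = -0.469990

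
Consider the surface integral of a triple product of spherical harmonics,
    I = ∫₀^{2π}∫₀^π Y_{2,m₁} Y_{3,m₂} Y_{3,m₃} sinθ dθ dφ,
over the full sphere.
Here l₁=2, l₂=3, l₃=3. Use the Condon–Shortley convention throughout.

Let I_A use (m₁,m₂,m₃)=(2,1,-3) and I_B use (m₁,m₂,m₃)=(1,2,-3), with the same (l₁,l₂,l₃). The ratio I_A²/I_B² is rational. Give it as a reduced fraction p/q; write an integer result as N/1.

2/5

Shared (l₁,l₂,l₃)=(2,3,3): N and (l;000)² cancel in I_A²/I_B².
A: Δ = 2!·2!·4!/9! = 1/3780; Racah Σ t=0..0: t=0:+1/96 = 1/96; ⇒ 3j(2 3 3; 2 1 -3)² = 1/42, sgn +1
B: Δ = 2!·2!·4!/9! = 1/3780; Racah Σ t=1..1: t=1:−1/48 = -1/48; ⇒ 3j(2 3 3; 1 2 -3)² = 5/84, sgn -1
I_A²/I_B² = (1/42)/(5/84) = 2/5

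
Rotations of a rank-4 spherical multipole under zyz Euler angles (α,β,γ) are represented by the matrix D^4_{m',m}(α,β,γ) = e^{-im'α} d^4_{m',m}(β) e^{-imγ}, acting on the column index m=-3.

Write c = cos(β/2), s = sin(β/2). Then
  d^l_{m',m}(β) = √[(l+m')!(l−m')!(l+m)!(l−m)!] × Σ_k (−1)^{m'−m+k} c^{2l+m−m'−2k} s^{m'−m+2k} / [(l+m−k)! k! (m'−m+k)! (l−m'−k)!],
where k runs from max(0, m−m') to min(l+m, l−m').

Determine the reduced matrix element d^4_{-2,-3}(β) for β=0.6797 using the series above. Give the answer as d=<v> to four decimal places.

d^4_{-2,-3}(β=0.6797) via the finite sum:
Half-angle: c=0.942805, s=0.333346. N=√(2·720·1·5040)=2693.993318
k: max(0,(-3)−(-2))=0 … min(4+(-3),4−(-2))=1
  k=0: (−1)^1·2693.9933/(720)·0.9428^7·0.3333^1 = -0.825869
  k=1: (−1)^2·2693.9933/(240)·0.9428^5·0.3333^3 = +0.309727
d^4_{-2,-3}(0.6797) = -0.825869 +0.309727 = -0.516142

d=-0.5161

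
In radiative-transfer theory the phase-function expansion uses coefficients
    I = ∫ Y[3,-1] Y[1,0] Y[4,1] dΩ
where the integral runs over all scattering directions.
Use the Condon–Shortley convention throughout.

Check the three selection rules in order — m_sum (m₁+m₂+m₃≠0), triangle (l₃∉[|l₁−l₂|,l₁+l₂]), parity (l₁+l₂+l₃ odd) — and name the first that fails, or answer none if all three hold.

none

m₁+m₂+m₃ = -1 + 0 + 1 = 0  ✓
triangle: |3−1|=2 ≤ l₃=4 ≤ 3+1=4  ✓
parity: l₁+l₂+l₃ = 8 is even  ✓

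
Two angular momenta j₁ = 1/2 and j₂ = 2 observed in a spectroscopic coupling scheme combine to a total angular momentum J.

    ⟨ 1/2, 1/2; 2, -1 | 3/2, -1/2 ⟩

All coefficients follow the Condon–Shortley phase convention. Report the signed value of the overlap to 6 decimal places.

+0.774597  (= +√(3/5))

triangle: 1!*0!*3!/5! = 6/120
(j±m)!: 1!*0!*1!*3!*1!*2! = 12
prefactor² = (2J+1)*Δ*N² = 12/5
  k=0: +1/(0!*1!*0!*1!*0!*2!) = 1/2
Σ = 1/2  ⇒  CG² = 12/5*(1/2)² = 3/5
CG = +√(3/5) = +0.774597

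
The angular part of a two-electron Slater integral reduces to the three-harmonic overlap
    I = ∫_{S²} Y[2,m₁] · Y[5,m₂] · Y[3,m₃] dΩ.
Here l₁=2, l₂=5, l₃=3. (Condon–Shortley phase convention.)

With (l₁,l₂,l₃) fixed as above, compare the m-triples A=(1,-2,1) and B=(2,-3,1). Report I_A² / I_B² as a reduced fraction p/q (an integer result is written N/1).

Same 2,5,3: normalisation and zero-m 3j drop out of the ratio.
A: Δ: 4! 0! 6! / 11! → 1/2310; sum: t=1:−1/288 = -1/288; 3j²(2 5 3; 1 -2 1) = Δ·Π!·Σ² = 1/22  (sign -1)
B: Δ: 4! 0! 6! / 11! → 1/2310; sum: t=0:+1/1152 = 1/1152; 3j²(2 5 3; 2 -3 1) = Δ·Π!·Σ² = 1/33  (sign +1)
I_A²/I_B² = (1/22)/(1/33) = 3/2

3/2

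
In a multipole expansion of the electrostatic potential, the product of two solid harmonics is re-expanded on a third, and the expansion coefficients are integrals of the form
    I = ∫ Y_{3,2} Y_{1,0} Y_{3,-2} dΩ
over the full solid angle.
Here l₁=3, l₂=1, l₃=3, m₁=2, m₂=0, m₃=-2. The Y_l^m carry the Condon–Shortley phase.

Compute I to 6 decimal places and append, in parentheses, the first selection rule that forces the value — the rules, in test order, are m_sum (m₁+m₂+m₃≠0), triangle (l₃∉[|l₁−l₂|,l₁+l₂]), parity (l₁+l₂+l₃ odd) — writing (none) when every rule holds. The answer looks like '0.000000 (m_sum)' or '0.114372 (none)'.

Σlᵢ=7 odd — θ-integrand is odd under cosθ→−cosθ; I=0

0.000000 (parity)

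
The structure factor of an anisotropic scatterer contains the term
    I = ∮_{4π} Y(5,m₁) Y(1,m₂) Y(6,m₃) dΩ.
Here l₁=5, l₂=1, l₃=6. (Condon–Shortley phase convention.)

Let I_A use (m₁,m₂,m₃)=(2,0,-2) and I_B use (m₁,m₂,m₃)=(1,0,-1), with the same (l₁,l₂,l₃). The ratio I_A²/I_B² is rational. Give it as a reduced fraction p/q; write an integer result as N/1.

Same 5,1,6: normalisation and zero-m 3j drop out of the ratio.
A: Δ: 0! 10! 2! / 13! → 1/858; sum: t=0:+1/30240 = 1/30240; 3j²(5 1 6; 2 0 -2) = Δ·Π!·Σ² = 16/429  (sign +1)
B: Δ: 0! 10! 2! / 13! → 1/858; sum: t=0:+1/17280 = 1/17280; 3j²(5 1 6; 1 0 -1) = Δ·Π!·Σ² = 35/858  (sign -1)
I_A²/I_B² = (16/429)/(35/858) = 32/35

32/35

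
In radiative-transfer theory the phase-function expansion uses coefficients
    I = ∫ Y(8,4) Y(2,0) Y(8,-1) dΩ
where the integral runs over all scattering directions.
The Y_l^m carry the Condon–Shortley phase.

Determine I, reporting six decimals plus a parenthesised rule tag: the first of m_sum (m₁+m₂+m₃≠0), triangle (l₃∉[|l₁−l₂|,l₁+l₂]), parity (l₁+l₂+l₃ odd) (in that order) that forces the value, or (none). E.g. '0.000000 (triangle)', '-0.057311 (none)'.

0.000000 (m_sum)

Σmᵢ = 3 ≠ 0, so the φ-integral vanishes; I = 0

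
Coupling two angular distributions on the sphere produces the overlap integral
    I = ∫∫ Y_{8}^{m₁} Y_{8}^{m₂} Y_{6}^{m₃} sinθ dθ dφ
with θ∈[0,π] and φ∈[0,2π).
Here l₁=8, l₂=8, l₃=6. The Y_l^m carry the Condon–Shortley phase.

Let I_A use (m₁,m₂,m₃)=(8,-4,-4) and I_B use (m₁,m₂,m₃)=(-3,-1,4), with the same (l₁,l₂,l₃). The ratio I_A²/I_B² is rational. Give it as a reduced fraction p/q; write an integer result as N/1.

52/33

Shared (l₁,l₂,l₃)=(8,8,6): N and (l;000)² cancel in I_A²/I_B².
A: Δ = 10!·6!·6!/23! = 1/13742520792; Racah Σ t=0..0: t=0:+1/125411328000 = 1/125411328000; ⇒ 3j(8 8 6; 8 -4 -4)² = 60/7429, sgn +1
B: Δ = 10!·6!·6!/23! = 1/13742520792; Racah Σ t=5..7: t=5:−1/497664000 t=6:+1/248832000 t=7:−1/1045094400 = 11/10450944000; ⇒ 3j(8 8 6; -3 -1 4)² = 495/96577, sgn +1
I_A²/I_B² = (60/7429)/(495/96577) = 52/33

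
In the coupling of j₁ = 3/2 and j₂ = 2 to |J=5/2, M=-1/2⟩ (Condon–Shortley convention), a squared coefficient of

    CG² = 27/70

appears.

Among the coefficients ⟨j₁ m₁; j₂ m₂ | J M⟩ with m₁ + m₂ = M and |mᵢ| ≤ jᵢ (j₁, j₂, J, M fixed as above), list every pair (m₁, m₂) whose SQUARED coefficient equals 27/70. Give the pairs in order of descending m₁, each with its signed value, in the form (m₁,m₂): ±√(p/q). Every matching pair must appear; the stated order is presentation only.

Admissible pairs with m₁+m₂ = M = -1/2: (-3/2,1), (-1/2,0), (1/2,-1), (3/2,-2)
  (m₁,m₂)=(3/2,-2): CG² = 6/35, CG = +√(6/35)
  (m₁,m₂)=(1/2,-1): CG² = 5/14, CG = +√(5/14)
  (m₁,m₂)=(-1/2,0): CG² = 3/35, CG = −√(3/35)
  (m₁,m₂)=(-3/2,1): CG² = 27/70, CG = −√(27/70)   ← matches the target
Pairs with CG² = 27/70: (-3/2,1): −√(27/70)

(-3/2,1): −√(27/70)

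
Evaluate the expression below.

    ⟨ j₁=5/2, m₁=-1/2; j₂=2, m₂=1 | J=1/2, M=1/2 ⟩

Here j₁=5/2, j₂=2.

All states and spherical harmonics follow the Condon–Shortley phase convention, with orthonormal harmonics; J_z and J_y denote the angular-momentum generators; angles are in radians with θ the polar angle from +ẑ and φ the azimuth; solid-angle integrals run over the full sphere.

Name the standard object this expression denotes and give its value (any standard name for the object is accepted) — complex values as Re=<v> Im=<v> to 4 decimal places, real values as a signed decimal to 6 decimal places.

This is a Clebsch–Gordan (vector-coupling) coefficient.
√[2·4!1!0!/6! · 2!3!3!1!1!0!] = √(24/5)
  +(−1)^3/∏(3,1,0,0,1,0)! = -1/6  (running -1/6)
⟨..|..⟩ = √(24/5)·(-1/6) = -0.365148

Clebsch–Gordan coefficient, −√(2/15) ≈ -0.365148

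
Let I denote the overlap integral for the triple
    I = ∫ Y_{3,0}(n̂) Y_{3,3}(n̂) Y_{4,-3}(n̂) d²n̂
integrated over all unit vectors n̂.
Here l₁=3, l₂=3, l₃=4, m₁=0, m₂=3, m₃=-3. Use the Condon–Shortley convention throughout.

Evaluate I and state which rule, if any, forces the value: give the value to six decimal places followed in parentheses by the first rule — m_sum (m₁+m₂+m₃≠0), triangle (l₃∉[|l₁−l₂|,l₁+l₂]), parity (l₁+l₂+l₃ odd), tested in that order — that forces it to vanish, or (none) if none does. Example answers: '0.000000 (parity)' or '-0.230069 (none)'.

Rules hold: Σm=0, L=10 even, 0≤4≤6.
N = 7·7·9 = 441
Δ = 2!·4!·4!/11! = 1/34650
Racah Σ t=0..2: t=0:+1/72 t=1:−1/16 t=2:+1/72 = -5/144
⇒ 3j(3 3 4; 0 0 0)² = 2/77, sgn -1
Racah Σ t=2..2: t=2:+1/288 = 1/288
⇒ 3j(3 3 4; 0 3 -3)² = 1/22, sgn -1
4πI² = N·(3j₀)²·(3jₘ)² = 63/121
I = +1·√(0.520661/4π) = 0.20355073
No selection rule forces the value: the integral is nonzero (none).

0.203551 (none)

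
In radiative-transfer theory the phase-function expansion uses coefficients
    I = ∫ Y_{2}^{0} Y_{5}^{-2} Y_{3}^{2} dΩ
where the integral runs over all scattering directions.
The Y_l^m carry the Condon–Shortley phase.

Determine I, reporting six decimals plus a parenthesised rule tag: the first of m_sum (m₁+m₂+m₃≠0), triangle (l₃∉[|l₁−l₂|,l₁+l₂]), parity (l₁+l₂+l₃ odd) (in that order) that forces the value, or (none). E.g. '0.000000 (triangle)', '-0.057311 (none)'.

Checks pass: Σm=0; 10 even; l₃=3∈[3,7].
(2·2+1)(2·5+1)(2·3+1) = 385
Δ: 4! 0! 6! / 11! → 1/2310
sum: t=2:+1/144 = 1/144
3j²(2 5 3; 0 0 0) = Δ·Π!·Σ² = 10/231  (sign -1)
sum: t=2:+1/480 = 1/480
3j²(2 5 3; 0 -2 2) = Δ·Π!·Σ² = 3/110  (sign -1)
combine: 4πI² = 385·10/231·3/110 = 5/11
take √, sign +1: I = 0.19018827
No selection rule forces the value: the integral is nonzero (none).

0.190188 (none)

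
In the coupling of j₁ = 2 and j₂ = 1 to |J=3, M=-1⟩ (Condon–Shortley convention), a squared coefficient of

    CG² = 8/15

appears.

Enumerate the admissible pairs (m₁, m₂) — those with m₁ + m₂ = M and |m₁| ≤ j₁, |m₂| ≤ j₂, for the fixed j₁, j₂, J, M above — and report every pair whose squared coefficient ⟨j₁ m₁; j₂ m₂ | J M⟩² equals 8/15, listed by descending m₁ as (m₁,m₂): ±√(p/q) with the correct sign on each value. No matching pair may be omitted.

(-1,0): +√(8/15)

Admissible pairs with m₁+m₂ = M = -1: (-2,1), (-1,0), (0,-1)
  (m₁,m₂)=(0,-1): CG² = 2/5, CG = +√(2/5)
  (m₁,m₂)=(-1,0): CG² = 8/15, CG = +√(8/15)   ← matches the target
  (m₁,m₂)=(-2,1): CG² = 1/15, CG = +√(1/15)
Pairs with CG² = 8/15: (-1,0): +√(8/15)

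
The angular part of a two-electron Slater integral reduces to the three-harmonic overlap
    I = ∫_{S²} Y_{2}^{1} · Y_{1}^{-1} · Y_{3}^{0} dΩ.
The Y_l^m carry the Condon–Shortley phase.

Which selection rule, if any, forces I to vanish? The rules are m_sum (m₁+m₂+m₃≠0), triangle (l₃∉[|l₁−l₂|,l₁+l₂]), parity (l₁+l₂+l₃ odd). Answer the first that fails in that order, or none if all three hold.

none

m₁+m₂+m₃ = 1 − 1 + 0 = 0  ✓
triangle: |2−1|=1 ≤ l₃=3 ≤ 2+1=3  ✓
parity: l₁+l₂+l₃ = 6 is even  ✓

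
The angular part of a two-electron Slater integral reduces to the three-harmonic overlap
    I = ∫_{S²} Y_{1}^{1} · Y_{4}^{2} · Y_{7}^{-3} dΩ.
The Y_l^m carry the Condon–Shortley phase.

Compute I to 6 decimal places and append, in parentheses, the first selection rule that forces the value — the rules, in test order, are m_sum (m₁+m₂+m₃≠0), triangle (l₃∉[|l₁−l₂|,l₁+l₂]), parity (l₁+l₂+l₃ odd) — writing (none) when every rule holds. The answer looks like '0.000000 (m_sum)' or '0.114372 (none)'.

0.000000 (triangle)

l₃=7 ∉ [3,5] — triangle fails ⇒ I = 0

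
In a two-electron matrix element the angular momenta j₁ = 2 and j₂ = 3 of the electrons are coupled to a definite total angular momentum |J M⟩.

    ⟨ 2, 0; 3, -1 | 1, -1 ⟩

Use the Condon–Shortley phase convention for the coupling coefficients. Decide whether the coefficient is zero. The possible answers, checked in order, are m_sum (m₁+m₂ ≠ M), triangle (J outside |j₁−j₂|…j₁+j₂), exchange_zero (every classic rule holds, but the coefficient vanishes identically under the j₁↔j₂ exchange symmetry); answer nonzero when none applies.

nonzero

m-sum: m₁+m₂ = 0+(-1) = -1, M = -1  ✓
triangle: |j₁−j₂| = 1 ≤ J = 1 ≤ j₁+j₂ = 5  ✓
exchange: j₁≠j₂ or m₁≠m₂ — the exchange symmetry imposes no constraint here
value check: CG = +√(6/35) = +0.414039 ≠ 0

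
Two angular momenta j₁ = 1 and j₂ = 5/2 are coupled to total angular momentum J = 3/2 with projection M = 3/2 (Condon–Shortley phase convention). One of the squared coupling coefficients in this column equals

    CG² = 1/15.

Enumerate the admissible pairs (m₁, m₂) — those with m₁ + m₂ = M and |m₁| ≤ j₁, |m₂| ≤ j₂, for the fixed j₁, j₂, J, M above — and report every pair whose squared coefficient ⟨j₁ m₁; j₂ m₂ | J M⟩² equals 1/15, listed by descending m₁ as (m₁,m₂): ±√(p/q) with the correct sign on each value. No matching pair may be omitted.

Admissible pairs with m₁+m₂ = M = 3/2: (-1,5/2), (0,3/2), (1,1/2)
  (m₁,m₂)=(1,1/2): CG² = 1/15, CG = +√(1/15)   ← matches the target
  (m₁,m₂)=(0,3/2): CG² = 4/15, CG = −√(4/15)
  (m₁,m₂)=(-1,5/2): CG² = 2/3, CG = +√(2/3)
Pairs with CG² = 1/15: (1,1/2): +√(1/15)

(1,1/2): +√(1/15)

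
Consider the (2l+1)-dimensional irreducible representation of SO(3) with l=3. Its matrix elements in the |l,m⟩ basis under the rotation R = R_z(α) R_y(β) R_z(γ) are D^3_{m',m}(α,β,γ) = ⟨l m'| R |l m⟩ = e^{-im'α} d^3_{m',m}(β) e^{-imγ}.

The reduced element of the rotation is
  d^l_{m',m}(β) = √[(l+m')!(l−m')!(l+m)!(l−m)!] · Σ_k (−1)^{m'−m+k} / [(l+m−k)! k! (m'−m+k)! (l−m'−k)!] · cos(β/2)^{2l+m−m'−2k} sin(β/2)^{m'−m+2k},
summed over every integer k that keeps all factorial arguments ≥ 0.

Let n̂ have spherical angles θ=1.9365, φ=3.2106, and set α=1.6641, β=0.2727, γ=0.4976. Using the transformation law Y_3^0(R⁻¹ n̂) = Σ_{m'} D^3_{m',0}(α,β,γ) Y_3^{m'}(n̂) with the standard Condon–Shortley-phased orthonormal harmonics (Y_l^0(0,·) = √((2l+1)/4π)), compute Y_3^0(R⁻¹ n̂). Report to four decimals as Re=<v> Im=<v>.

Re=0.3065 Im=0.0000

Need the full column D^3_{m',0} for m'=−3..3 at α=1.6641, β=0.2727, γ=0.4976.
cos(β/2)=0.990719, sin(β/2)=0.135928
d^3_{-3,0}: single k=3 term ⇒ +0.010922;  D = +0.003017-0.010497i
d^3_{-2,0}: k∈[2..3] ⇒ +0.097494 -0.001835 = +0.095659;  D = -0.093998-0.017747i
d^3_{-1,0}: k∈[1..3] ⇒ +0.449419 -0.025380 +0.000159 = +0.424198;  D = -0.039522+0.422353i
d^3_{0,0}: k∈[0..3] ⇒ +0.945589 -0.160200 +0.003016 -0.000006 = +0.788398;  D = +0.788398+0.000000i
d^3_{1,0}: k∈[0..2] ⇒ -0.449419 +0.025380 -0.000159 = -0.424198;  D = +0.039522+0.422353i
d^3_{2,0}: k∈[0..1] ⇒ +0.097494 -0.001835 = +0.095659;  D = -0.093998+0.017747i
d^3_{3,0}: single k=0 term ⇒ -0.010922;  D = -0.003017-0.010497i
Y_3^{m'}(θ=1.9365,φ=3.2106) and Σ D·Y over m':
  (+0.0030-0.0105i)·(-0.3326+0.0698i)  (-0.0940-0.0177i)·(-0.3157+0.0439i)  (-0.0395+0.4224i)·(+0.1086-0.0075i)  (+0.7884+0.0000i)·(+0.3150+0.0000i)  (+0.0395+0.4224i)·(-0.1086-0.0075i)  (-0.0940+0.0177i)·(-0.3157-0.0439i)  (-0.0030-0.0105i)·(+0.3326+0.0698i)
Y_3^0(R⁻¹ n̂) = +0.306486+0.000000i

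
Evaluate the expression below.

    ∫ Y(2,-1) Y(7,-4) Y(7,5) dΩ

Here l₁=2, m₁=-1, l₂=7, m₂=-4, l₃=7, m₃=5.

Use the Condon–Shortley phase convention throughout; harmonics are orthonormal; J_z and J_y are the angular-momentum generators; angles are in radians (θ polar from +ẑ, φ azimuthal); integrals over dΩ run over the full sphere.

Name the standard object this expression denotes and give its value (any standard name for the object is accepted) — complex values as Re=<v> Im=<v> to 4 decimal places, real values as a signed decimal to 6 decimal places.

This is a Gaunt coefficient — the integral of a triple product of spherical harmonics over the sphere.
Checks pass: Σm=0; 16 even; l₃=7∈[5,9].
(2·2+1)(2·7+1)(2·7+1) = 1125
Δ: 2! 2! 12! / 17! → 1/185640
sum: t=0:+1/2419200 t=1:−1/518400 t=2:+1/2419200 = -1/907200
3j²(2 7 7; 0 0 0) = Δ·Π!·Σ² = 56/3315  (sign +1)
sum: t=1:−1/14515200 t=2:+1/79833600 = -1/17740800
3j²(2 7 7; -1 -4 5) = Δ·Π!·Σ² = 729/30940  (sign -1)
combine: 4πI² = 1125·56/3315·729/30940 = 21870/48841
take √, sign -1: I = -0.18876748

Gaunt coefficient, -0.188767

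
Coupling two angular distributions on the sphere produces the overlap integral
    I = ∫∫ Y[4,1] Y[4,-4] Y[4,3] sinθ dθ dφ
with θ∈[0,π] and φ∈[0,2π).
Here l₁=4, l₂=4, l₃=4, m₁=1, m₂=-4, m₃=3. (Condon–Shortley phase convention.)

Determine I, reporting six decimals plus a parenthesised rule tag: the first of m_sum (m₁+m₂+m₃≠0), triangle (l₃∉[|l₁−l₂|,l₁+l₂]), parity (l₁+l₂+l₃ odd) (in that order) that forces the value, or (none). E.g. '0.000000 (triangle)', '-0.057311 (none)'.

-0.168431 (none)

Checks pass: Σm=0; 12 even; l₃=4∈[0,8].
(2·4+1)(2·4+1)(2·4+1) = 729
Δ: 4! 4! 4! / 13! → 1/450450
sum: t=0:+1/13824 t=1:−1/216 t=2:+1/64 t=3:−1/216 t=4:+1/13824 = 5/768
3j²(4 4 4; 0 0 0) = Δ·Π!·Σ² = 18/1001  (sign +1)
sum: t=0:+1/3456 = 1/3456
3j²(4 4 4; 1 -4 3) = Δ·Π!·Σ² = 35/1287  (sign -1)
combine: 4πI² = 729·18/1001·35/1287 = 7290/20449
take √, sign -1: I = -0.16843130
No selection rule forces the value: the integral is nonzero (none).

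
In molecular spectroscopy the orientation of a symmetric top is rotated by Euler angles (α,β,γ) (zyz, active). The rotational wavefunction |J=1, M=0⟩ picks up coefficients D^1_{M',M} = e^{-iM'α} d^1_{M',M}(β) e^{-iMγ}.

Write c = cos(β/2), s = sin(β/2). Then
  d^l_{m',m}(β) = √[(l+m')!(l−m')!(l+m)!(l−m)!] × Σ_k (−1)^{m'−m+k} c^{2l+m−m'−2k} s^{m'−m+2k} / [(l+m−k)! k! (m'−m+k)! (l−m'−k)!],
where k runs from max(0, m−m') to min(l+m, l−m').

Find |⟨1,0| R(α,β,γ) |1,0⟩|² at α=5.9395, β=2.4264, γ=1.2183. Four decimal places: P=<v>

D^1_{0,0}(5.9395,2.4264,1.2183) = e^{-i·0·5.9395}·d^1_{0,0}(2.4264)·e^{-i·0·1.2183}. Compute d first:
Half-angle: c=0.350024, s=0.936741. N=√(1·1·1·1)=1.000000
k∈{0,1} keeps every argument non-negative
  k=0: (−1)^0·1.0000/(1)·0.3500^2·0.9367^0 = +0.122517
  k=1: (−1)^1·1.0000/(1)·0.3500^0·0.9367^2 = -0.877483
d^1_{0,0}(2.4264) = +0.122517 -0.877483 = -0.754967
|D^1_{0,0}|² = |d^1_{0,0}(β)|² = (-0.754967)² = 0.569975 (the z-rotation phases have unit modulus)

P=0.5700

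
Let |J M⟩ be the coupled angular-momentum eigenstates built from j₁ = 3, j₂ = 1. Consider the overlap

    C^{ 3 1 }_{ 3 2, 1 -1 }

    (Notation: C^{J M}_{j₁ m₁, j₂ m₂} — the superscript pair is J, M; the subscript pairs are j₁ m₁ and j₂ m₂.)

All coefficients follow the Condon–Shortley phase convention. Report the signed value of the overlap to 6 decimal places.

+0.645497  (= +√(5/12))

√[7·1!5!1!/8! · 5!1!0!2!4!2!] = √(240)
  +(−1)^0/∏(0,1,1,0,4,1)! = 1/24  (running 1/24)
⟨..|..⟩ = √(240)·(1/24) = +0.645497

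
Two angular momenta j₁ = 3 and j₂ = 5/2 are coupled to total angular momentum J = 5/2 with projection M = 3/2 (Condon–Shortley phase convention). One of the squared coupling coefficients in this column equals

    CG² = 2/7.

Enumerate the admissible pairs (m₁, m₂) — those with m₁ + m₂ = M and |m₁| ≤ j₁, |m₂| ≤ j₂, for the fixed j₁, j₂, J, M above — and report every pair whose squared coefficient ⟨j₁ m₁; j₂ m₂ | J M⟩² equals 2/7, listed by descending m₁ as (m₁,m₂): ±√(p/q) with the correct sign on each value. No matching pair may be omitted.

(-1,5/2): −√(2/7)

Admissible pairs with m₁+m₂ = M = 3/2: (-1,5/2), (0,3/2), (1,1/2), (2,-1/2), (3,-3/2)
  (m₁,m₂)=(3,-3/2): CG² = 8/21, CG = +√(8/21)
  (m₁,m₂)=(2,-1/2): CG² = 1/14, CG = −√(1/14)
  (m₁,m₂)=(1,1/2): CG² = 1/35, CG = −√(1/35)
  (m₁,m₂)=(0,3/2): CG² = 7/30, CG = +√(7/30)
  (m₁,m₂)=(-1,5/2): CG² = 2/7, CG = −√(2/7)   ← matches the target
Pairs with CG² = 2/7: (-1,5/2): −√(2/7)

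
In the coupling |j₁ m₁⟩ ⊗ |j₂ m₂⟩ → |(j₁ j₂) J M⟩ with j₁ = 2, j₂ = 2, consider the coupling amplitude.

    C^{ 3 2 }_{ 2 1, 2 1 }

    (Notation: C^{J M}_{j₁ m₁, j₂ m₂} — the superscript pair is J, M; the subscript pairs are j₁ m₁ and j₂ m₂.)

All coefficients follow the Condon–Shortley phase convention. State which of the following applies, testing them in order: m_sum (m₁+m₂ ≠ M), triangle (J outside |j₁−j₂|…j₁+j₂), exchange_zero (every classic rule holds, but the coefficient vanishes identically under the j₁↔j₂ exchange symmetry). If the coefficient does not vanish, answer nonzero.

exchange_zero

m-sum: m₁+m₂ = 1+1 = 2, M = 2  ✓
triangle: |j₁−j₂| = 0 ≤ J = 3 ≤ j₁+j₂ = 4  ✓
exchange: j₁=j₂ and m₁=m₂, and (−1)^(j₁+j₂−J) = (−1)^1 = −1 forces ⟨j₁m₁;j₂m₂|JM⟩ = −⟨j₂m₂;j₁m₁|JM⟩ = −⟨j₁m₁;j₂m₂|JM⟩ ⇒ the coefficient vanishes identically
Racah sum check: Σ_k collapses to 0 ⇒ CG = 0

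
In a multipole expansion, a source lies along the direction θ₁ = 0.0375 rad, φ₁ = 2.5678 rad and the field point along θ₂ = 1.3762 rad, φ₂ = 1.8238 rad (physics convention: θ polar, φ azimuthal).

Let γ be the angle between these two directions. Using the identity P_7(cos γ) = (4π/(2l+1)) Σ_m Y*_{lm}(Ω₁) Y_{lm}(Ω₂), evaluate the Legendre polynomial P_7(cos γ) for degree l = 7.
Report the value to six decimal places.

Addition theorem: P_7(cos γ) = (4π/15) Σ_m Y*_{lm}(Ω₁) Y_{lm}(Ω₂), m = −7…7:
  [-7]  conj(Y_{7,-7})(Ω₁) = (0.000000, -0.000000) ; Y_{7,-7}(Ω₂) = (0.428857, -0.087036) ; Δ = (0.000000, -0.000000)
  [-6]  conj(Y_{7,-6})(Ω₁) = (-0.000000, 0.000000) ; Y_{7,-6}(Ω₂) = (-0.017023, 0.322257) ; Δ = (-0.000000, -0.000000)
  [-5]  conj(Y_{7,-5})(Ω₁) = (0.000000, 0.000000) ; Y_{7,-5}(Ω₂) = (0.163477, 0.051606) ; Δ = (0.000000, 0.000000)
  [-4]  conj(Y_{7,-4})(Ω₁) = (-0.000010, -0.000011) ; Y_{7,-4}(Ω₂) = (-0.175247, 0.280282) ; Δ = (0.000005, -0.000001)
  [-3]  conj(Y_{7,-3})(Ω₁) = (0.000070, 0.000459) ; Y_{7,-3}(Ω₂) = (0.052641, 0.055495) ; Δ = (-0.000022, 0.000028)
  [-2]  conj(Y_{7,-2})(Ω₁) = (0.004310, -0.009568) ; Y_{7,-2}(Ω₂) = (-0.282422, 0.156498) ; Δ = (0.000280, 0.003377)
  [-1]  conj(Y_{7,-1})(Ω₁) = (-0.127499, 0.082407) ; Y_{7,-1}(Ω₂) = (0.009753, 0.037722) ; Δ = (-0.004352, -0.004006)
  [+0]  conj(Y_{7,0})(Ω₁) = (1.071143, -0.000000) ; Y_{7,0}(Ω₂) = (-0.319118, 0.000000) ; Δ = (-0.341821, 0.000000)
  [+1]  conj(Y_{7,1})(Ω₁) = (0.127499, 0.082407) ; Y_{7,1}(Ω₂) = (-0.009753, 0.037722) ; Δ = (-0.004352, 0.004006)
  [+2]  conj(Y_{7,2})(Ω₁) = (0.004310, 0.009568) ; Y_{7,2}(Ω₂) = (-0.282422, -0.156498) ; Δ = (0.000280, -0.003377)
  [+3]  conj(Y_{7,3})(Ω₁) = (-0.000070, 0.000459) ; Y_{7,3}(Ω₂) = (-0.052641, 0.055495) ; Δ = (-0.000022, -0.000028)
  [+4]  conj(Y_{7,4})(Ω₁) = (-0.000010, 0.000011) ; Y_{7,4}(Ω₂) = (-0.175247, -0.280282) ; Δ = (0.000005, 0.000001)
  [+5]  conj(Y_{7,5})(Ω₁) = (-0.000000, 0.000000) ; Y_{7,5}(Ω₂) = (-0.163477, 0.051606) ; Δ = (0.000000, -0.000000)
  [+6]  conj(Y_{7,6})(Ω₁) = (-0.000000, -0.000000) ; Y_{7,6}(Ω₂) = (-0.017023, -0.322257) ; Δ = (-0.000000, 0.000000)
  [+7]  conj(Y_{7,7})(Ω₁) = (-0.000000, -0.000000) ; Y_{7,7}(Ω₂) = (-0.428857, -0.087036) ; Δ = (0.000000, 0.000000)
Accumulated sum (-0.349999, -0.000000); after 4π/(2l+1) scaling, (-0.293214, -0.000000) ⇒ P_7 = -0.293214

-0.293214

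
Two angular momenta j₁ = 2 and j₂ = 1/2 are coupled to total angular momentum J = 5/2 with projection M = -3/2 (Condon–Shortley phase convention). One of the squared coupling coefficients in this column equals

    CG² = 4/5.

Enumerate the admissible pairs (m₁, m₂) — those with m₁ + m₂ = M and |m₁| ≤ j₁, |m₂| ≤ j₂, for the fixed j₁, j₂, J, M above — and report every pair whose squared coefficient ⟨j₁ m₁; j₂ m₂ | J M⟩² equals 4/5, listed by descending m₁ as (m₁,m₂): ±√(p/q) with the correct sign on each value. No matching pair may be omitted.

(-1,-1/2): +√(4/5)

Admissible pairs with m₁+m₂ = M = -3/2: (-2,1/2), (-1,-1/2)
  (m₁,m₂)=(-1,-1/2): CG² = 4/5, CG = +√(4/5)   ← matches the target
  (m₁,m₂)=(-2,1/2): CG² = 1/5, CG = +√(1/5)
Pairs with CG² = 4/5: (-1,-1/2): +√(4/5)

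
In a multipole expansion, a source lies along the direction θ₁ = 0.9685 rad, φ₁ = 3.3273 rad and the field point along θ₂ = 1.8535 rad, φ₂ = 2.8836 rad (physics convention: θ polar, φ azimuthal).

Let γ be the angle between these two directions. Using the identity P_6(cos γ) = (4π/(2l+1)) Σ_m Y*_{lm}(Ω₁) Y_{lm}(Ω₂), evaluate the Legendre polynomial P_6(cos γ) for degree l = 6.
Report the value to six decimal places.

Addition theorem: P_6(cos γ) = (4π/13) Σ_m Y*_{lm}(Ω₁) Y_{lm}(Ω₂), m = −6…6:
  m=-6: (+0.066681+0.135761i) × (+0.008653+0.378760i) = -0.050844+0.026431i  (running Σ = -0.050844+0.026431i)
  m=-5: (-0.215777-0.288448i) × (+0.105661+0.366298i) = +0.082859-0.109516i  (running Σ = +0.032015-0.083086i)
  m=-4: (+0.306633+0.281578i) × (-0.022425-0.037511i) = +0.003686-0.017817i  (running Σ = +0.035701-0.100902i)
  m=-3: (-0.092997-0.057932i) × (-0.246729-0.241157i) = +0.008974+0.036720i  (running Σ = +0.044675-0.064182i)
  m=-2: (-0.283929-0.110588i) × (-0.052471-0.029764i) = +0.011606+0.014253i  (running Σ = +0.056282-0.049929i)
  m=-1: (+0.232370+0.043656i) × (+0.305757+0.080681i) = +0.067527+0.032096i  (running Σ = +0.123808-0.017833i)
  m=0: (+0.247197-0.000000i) × (+0.087219+0.000000i) = +0.021560+0.000000i  (running Σ = +0.145368-0.017833i)
  m=1: (-0.232370+0.043656i) × (-0.305757+0.080681i) = +0.067527-0.032096i  (running Σ = +0.212895-0.049929i)
  m=2: (-0.283929+0.110588i) × (-0.052471+0.029764i) = +0.011606-0.014253i  (running Σ = +0.224501-0.064182i)
  m=3: (+0.092997-0.057932i) × (+0.246729-0.241157i) = +0.008974-0.036720i  (running Σ = +0.233475-0.100902i)
  m=4: (+0.306633-0.281578i) × (-0.022425+0.037511i) = +0.003686+0.017817i  (running Σ = +0.237161-0.083086i)
  m=5: (+0.215777-0.288448i) × (-0.105661+0.366298i) = +0.082859+0.109516i  (running Σ = +0.320020+0.026431i)
  m=6: (+0.066681-0.135761i) × (+0.008653-0.378760i) = -0.050844-0.026431i  (running Σ = +0.269176-0.000000i)
Σ over m = +0.269176-0.000000i; ×(4π/13) → +0.260198-0.000000i. Real part: 0.260198

0.260198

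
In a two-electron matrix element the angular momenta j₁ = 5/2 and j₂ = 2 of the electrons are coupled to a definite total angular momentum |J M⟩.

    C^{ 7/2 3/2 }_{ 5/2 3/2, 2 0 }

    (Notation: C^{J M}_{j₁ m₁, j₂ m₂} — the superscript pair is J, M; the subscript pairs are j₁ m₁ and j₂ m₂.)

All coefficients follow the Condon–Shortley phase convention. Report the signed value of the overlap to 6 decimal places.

+√(2/7) ≈ +0.534522

j₁+j₂−J=1  J+j₁−j₂=4  J−j₁+j₂=3  j₁+j₂+J+1=9
(j₁±m₁, j₂±m₂, J±M) = (4,1,2,2,5,2)
P² = 512/7
sum k=0..1:
  [0] +1/12 = 1/12
  [1] −1/48 = -1/48
S = 1/16
C² = P²·S² = 2/7 ; C = +0.534522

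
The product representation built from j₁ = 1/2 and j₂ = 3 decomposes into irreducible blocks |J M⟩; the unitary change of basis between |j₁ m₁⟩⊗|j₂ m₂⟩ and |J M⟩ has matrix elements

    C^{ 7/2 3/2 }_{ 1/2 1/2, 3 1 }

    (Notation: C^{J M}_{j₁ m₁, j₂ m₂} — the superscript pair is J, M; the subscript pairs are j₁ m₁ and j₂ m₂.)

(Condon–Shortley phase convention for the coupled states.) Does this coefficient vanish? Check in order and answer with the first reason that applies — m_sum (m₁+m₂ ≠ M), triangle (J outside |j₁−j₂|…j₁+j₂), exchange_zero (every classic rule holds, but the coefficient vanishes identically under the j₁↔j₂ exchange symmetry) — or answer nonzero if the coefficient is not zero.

nonzero

m-sum: m₁+m₂ = 1/2+1 = 3/2, M = 3/2  ✓
triangle: |j₁−j₂| = 5/2 ≤ J = 7/2 ≤ j₁+j₂ = 7/2  ✓
exchange: j₁≠j₂ or m₁≠m₂ — the exchange symmetry imposes no constraint here
value check: CG = +√(5/7) = +0.845154 ≠ 0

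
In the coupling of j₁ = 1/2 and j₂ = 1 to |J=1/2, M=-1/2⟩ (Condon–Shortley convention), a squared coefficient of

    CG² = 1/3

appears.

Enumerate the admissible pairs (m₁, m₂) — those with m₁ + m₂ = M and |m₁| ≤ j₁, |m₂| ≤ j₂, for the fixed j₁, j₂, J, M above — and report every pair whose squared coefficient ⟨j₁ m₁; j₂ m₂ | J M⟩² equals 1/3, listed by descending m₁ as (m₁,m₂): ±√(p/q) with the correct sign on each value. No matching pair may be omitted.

Admissible pairs with m₁+m₂ = M = -1/2: (-1/2,0), (1/2,-1)
  (m₁,m₂)=(1/2,-1): CG² = 2/3, CG = +√(2/3)
  (m₁,m₂)=(-1/2,0): CG² = 1/3, CG = −√(1/3)   ← matches the target
Pairs with CG² = 1/3: (-1/2,0): −√(1/3)

(-1/2,0): −√(1/3)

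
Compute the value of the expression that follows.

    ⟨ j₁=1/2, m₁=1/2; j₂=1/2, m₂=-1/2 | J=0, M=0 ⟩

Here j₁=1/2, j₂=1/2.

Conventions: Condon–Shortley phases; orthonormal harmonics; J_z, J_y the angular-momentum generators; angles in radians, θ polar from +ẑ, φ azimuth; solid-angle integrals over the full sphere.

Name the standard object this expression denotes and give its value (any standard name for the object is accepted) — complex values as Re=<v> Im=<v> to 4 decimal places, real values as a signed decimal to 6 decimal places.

This is a Clebsch–Gordan (vector-coupling) coefficient.
√[1·1!0!0!/2! · 1!0!0!1!0!0!] = √(1/2)
  +(−1)^0/∏(0,1,0,0,0,0)! = 1  (running 1)
⟨..|..⟩ = √(1/2)·(1) = +0.707107

Clebsch–Gordan coefficient, +√(1/2) ≈ +0.707107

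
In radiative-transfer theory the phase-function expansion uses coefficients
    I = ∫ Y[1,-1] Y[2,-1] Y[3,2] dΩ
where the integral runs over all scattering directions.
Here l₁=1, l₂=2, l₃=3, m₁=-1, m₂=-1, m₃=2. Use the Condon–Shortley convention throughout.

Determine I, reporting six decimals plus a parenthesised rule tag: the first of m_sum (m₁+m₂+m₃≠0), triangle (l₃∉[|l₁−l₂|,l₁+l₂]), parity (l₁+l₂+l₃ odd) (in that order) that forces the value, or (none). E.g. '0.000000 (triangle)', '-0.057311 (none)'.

Checks pass: Σm=0; 6 even; l₃=3∈[1,3].
(2·1+1)(2·2+1)(2·3+1) = 105
Δ: 0! 2! 4! / 7! → 1/105
sum: t=0:+1/4 = 1/4
3j²(1 2 3; 0 0 0) = Δ·Π!·Σ² = 3/35  (sign -1)
sum: t=0:+1/12 = 1/12
3j²(1 2 3; -1 -1 2) = Δ·Π!·Σ² = 2/21  (sign -1)
combine: 4πI² = 105·3/35·2/21 = 6/7
take √, sign +1: I = 0.26116903
No selection rule forces the value: the integral is nonzero (none).

0.261169 (none)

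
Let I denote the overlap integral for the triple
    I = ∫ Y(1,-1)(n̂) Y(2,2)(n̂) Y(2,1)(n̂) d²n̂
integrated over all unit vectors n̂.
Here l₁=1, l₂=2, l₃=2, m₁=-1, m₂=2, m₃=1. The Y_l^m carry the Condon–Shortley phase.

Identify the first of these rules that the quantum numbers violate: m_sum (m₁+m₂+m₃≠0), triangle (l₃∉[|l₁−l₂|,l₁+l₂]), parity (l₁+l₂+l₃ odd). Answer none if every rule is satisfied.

m_sum

m₁+m₂+m₃ = -1 + 2 + 1 = 2  ✗
triangle: |1−2|=1 ≤ l₃=2 ≤ 1+2=3
parity: l₁+l₂+l₃ = 5 is odd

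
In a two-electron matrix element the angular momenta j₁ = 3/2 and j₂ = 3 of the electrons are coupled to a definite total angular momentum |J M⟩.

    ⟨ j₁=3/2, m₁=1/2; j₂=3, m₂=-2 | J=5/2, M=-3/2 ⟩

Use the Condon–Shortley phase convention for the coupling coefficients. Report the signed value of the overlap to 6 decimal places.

+0.267261

triangle: 2!×1!×4!/8! = 48/40320
(j±m)!: 2!×1!×1!×5!×1!×4! = 5760
prefactor² = (2J+1)×Δ×N² = 288/7
  k=0: +1/(0!×2!×1!×1!×0!×3!) = 1/12
  k=1: −1/(1!×1!×0!×0!×1!×4!) = -1/24
Σ = 1/24  ⇒  CG² = 288/7×(1/24)² = 1/14
CG = +√(1/14) = +0.267261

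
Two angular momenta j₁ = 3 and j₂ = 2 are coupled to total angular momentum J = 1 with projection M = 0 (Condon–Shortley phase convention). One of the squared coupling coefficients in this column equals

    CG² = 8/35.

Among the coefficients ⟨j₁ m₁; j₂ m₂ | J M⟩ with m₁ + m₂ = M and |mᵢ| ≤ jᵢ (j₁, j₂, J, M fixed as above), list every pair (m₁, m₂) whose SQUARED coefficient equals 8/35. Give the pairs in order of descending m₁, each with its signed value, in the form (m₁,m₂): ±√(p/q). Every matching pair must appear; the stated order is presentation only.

Admissible pairs with m₁+m₂ = M = 0: (-2,2), (-1,1), (0,0), (1,-1), (2,-2)
  (m₁,m₂)=(2,-2): CG² = 1/7, CG = +√(1/7)
  (m₁,m₂)=(1,-1): CG² = 8/35, CG = −√(8/35)   ← matches the target
  (m₁,m₂)=(0,0): CG² = 9/35, CG = +√(9/35)
  (m₁,m₂)=(-1,1): CG² = 8/35, CG = −√(8/35)   ← matches the target
  (m₁,m₂)=(-2,2): CG² = 1/7, CG = +√(1/7)
Pairs with CG² = 8/35: (1,-1): −√(8/35); (-1,1): −√(8/35)

(1,-1): −√(8/35); (-1,1): −√(8/35)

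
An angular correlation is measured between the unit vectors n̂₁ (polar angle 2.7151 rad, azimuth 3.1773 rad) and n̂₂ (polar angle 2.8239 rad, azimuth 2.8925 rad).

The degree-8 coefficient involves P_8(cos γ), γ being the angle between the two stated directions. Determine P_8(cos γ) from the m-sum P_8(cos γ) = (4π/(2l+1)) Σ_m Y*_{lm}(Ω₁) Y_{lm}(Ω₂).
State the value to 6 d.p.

0.637126

Addition theorem: P_8(cos γ) = (4π/17) Σ_m Y*_{lm}(Ω₁) Y_{lm}(Ω₂), m = −8…8:
  m=-8: (+0.000424+0.000125i) × (-0.000019+0.000043i) = -0.000000+0.000000i  (running Σ = -0.000000+0.000000i)
  m=-7: (+0.003771+0.000963i) × (-0.000098+0.000560i) = -0.000001+0.000002i  (running Σ = -0.000001+0.000002i)
  m=-6: (+0.021075+0.004586i) × (+0.000334+0.004372i) = -0.000013+0.000094i  (running Σ = -0.000014+0.000096i)
  m=-5: (+0.083259+0.015025i) × (+0.007737+0.022938i) = +0.000300+0.002026i  (running Σ = +0.000286+0.002122i)
  m=-4: (+0.236390+0.033995i) × (+0.053329+0.082396i) = +0.009805+0.021290i  (running Σ = +0.010091+0.023412i)
  m=-3: (+0.461411+0.049617i) × (+0.209594+0.194194i) = +0.087074+0.100003i  (running Σ = +0.097165+0.123415i)
  m=-2: (+0.525247+0.037574i) × (+0.481534+0.261930i) = +0.243083+0.155671i  (running Σ = +0.340247+0.279086i)
  m=-1: (+0.103382+0.003693i) × (+0.503502+0.128079i) = +0.051580+0.015101i  (running Σ = +0.391828+0.294187i)
  m=0: (-0.465562-0.000000i) × (-0.168098+0.000000i) = +0.078260+0.000000i  (running Σ = +0.470088+0.294187i)
  m=1: (-0.103382+0.003693i) × (-0.503502+0.128079i) = +0.051580-0.015101i  (running Σ = +0.521668+0.279086i)
  m=2: (+0.525247-0.037574i) × (+0.481534-0.261930i) = +0.243083-0.155671i  (running Σ = +0.764750+0.123415i)
  m=3: (-0.461411+0.049617i) × (-0.209594+0.194194i) = +0.087074-0.100003i  (running Σ = +0.851824+0.023412i)
  m=4: (+0.236390-0.033995i) × (+0.053329-0.082396i) = +0.009805-0.021290i  (running Σ = +0.861629+0.002122i)
  m=5: (-0.083259+0.015025i) × (-0.007737+0.022938i) = +0.000300-0.002026i  (running Σ = +0.861929+0.000096i)
  m=6: (+0.021075-0.004586i) × (+0.000334-0.004372i) = -0.000013-0.000094i  (running Σ = +0.861916+0.000002i)
  m=7: (-0.003771+0.000963i) × (+0.000098+0.000560i) = -0.000001-0.000002i  (running Σ = +0.861915+0.000000i)
  m=8: (+0.000424-0.000125i) × (-0.000019-0.000043i) = -0.000000-0.000000i  (running Σ = +0.861915-0.000000i)
Σ over m = +0.861915-0.000000i; ×(4π/17) → +0.637126-0.000000i. Real part: 0.637126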